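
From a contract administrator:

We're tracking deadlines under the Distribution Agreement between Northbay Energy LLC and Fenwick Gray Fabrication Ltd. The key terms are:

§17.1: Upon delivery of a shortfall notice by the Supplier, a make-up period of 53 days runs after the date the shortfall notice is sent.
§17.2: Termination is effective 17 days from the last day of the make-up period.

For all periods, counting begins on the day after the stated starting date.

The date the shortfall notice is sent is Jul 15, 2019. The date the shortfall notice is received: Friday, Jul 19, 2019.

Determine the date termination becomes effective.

Sep 23, 2019

The last day of the make-up period: Jul 15, 2019 + 53 days = Sep 6, 2019.
The date termination becomes effective: Sep 6, 2019 + 17 days = Sep 23, 2019.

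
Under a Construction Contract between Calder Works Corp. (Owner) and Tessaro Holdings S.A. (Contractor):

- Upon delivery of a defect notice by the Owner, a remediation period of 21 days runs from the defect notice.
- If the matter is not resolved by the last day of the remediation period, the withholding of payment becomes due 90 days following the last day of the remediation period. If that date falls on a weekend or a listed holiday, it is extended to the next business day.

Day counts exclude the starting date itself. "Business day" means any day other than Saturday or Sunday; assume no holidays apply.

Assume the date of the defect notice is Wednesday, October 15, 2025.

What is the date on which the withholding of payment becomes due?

February 3, 2026

The last day of the remediation period: 21 calendar days after October 15, 2025 is November 5, 2025.
The date on which the withholding of payment becomes due: November 5, 2025 + 90 days = February 3, 2026. February 3, 2026 is a Tuesday, so no roll-forward applies.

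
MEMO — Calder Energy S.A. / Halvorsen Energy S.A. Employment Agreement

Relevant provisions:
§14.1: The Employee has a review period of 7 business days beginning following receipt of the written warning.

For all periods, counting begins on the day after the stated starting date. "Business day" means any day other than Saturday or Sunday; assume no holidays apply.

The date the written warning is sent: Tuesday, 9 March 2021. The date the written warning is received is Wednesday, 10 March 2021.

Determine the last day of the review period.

19 March 2021

The last day of the review period: 7 business days after Wednesday, 10 March 2021, skipping weekends — Mar 11, Mar 12, Mar 15, Mar 16, Mar 17, Mar 18, Mar 19 — lands on Friday, 19 March 2021.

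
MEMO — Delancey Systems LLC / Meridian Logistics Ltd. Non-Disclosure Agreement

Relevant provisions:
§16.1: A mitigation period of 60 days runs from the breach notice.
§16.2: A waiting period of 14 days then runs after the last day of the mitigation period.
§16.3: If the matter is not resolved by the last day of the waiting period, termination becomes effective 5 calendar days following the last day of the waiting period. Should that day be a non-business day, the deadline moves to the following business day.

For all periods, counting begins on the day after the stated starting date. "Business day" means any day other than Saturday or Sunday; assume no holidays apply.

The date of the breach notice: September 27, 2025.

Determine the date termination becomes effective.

The last day of the mitigation period: 60 calendar days after September 27, 2025 is November 26, 2025.
The last day of the waiting period: 14 calendar days after November 26, 2025 is December 10, 2025.
The date termination becomes effective: December 10, 2025 + 5 days = December 15, 2025. December 15, 2025 is a Monday, so no roll-forward applies.

December 15, 2025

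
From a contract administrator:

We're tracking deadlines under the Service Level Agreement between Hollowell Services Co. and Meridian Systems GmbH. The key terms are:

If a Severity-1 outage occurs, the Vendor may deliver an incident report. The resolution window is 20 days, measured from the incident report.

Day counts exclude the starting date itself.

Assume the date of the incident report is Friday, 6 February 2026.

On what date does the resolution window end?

The last day of the resolution window: 6 February 2026 + 20 days = 26 February 2026.

26 February 2026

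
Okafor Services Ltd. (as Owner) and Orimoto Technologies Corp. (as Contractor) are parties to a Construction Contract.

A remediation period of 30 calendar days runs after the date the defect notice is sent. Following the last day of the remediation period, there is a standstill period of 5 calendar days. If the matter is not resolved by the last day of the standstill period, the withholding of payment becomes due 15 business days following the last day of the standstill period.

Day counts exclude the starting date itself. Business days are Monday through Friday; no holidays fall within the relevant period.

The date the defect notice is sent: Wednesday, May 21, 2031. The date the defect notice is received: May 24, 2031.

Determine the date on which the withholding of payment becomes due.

Jul 16, 2031

Adding 30 calendar days to May 21, 2031 gives Jun 20, 2031, which is the last day of the remediation period.
The last day of the standstill period: 5 calendar days after Jun 20, 2031 is Jun 25, 2031.
The date on which the withholding of payment becomes due: 15 business days after Wednesday, Jun 25, 2031, skipping weekends — Jun 26, Jun 27, Jun 30, Jul 1, …, Jul 14, Jul 15, Jul 16 — lands on Wednesday, Jul 16, 2031.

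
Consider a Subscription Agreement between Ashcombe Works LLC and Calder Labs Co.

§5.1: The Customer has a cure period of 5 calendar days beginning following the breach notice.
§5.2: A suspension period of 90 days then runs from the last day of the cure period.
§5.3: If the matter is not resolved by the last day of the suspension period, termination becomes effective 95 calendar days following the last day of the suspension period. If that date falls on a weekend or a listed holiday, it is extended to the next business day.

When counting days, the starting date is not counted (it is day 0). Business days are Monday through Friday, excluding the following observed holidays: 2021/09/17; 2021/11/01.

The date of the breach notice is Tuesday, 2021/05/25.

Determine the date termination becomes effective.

Adding 5 calendar days to 2021/05/25 gives 2021/05/30, which is the last day of the cure period.
The last day of the suspension period: 2021/05/30 + 90 days = 2021/08/28.
The date termination becomes effective: 2021/08/28 + 95 days = 2021/12/01. 2021/12/01 is a Wednesday and is not a listed holiday, so no roll-forward applies.

2021/12/01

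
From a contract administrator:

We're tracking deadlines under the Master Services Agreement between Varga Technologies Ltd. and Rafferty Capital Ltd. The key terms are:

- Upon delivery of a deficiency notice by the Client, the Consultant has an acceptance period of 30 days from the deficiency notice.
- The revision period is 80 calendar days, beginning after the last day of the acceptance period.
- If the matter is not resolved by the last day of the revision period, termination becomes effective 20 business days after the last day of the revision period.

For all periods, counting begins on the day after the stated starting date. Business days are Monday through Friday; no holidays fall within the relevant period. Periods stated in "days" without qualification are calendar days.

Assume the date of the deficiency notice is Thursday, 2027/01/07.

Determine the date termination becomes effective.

2027/05/25

The last day of the acceptance period: 30 calendar days after 2027/01/07 is 2027/02/06.
The last day of the revision period: 80 calendar days after 2027/02/06 is 2027/04/27.
From Tuesday, 2027/04/27, 20 business days (Apr 28, Apr 29, Apr 30, May 3, …, May 21, May 24, May 25, skipping weekends) brings us to Tuesday, 2027/05/25, which is the date termination becomes effective.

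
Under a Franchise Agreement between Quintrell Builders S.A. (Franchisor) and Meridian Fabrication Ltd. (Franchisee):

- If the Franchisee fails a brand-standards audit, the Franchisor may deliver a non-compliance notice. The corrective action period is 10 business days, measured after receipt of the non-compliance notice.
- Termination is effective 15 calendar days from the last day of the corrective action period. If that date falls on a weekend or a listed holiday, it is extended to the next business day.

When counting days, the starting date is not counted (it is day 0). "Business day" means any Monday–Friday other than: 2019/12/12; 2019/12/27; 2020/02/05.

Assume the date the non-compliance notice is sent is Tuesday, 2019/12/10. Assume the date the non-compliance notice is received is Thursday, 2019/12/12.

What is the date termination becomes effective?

From Thursday, 2019/12/12, 10 business days (Dec 13, Dec 16, Dec 17, Dec 18, Dec 19, Dec 20, Dec 23, Dec 24, Dec 25, Dec 26, skipping weekends) brings us to Thursday, 2019/12/26, which is the last day of the corrective action period.
Adding 15 calendar days to 2019/12/26 gives 2020/01/10, which is the date termination becomes effective. 2020/01/10 is a Friday and is not a listed holiday, so no roll-forward applies.

2020/01/10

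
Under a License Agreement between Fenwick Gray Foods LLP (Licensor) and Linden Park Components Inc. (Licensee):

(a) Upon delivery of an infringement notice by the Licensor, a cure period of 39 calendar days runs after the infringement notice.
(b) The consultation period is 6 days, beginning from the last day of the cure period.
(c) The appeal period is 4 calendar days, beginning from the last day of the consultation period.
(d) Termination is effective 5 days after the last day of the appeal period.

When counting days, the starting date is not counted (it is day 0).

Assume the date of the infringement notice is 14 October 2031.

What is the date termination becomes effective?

The last day of the cure period: 14 October 2031 + 39 days = 22 November 2031.
The last day of the consultation period: 6 calendar days after 22 November 2031 is 28 November 2031.
The last day of the appeal period: 28 November 2031 + 4 days = 2 December 2031.
The date termination becomes effective: 2 December 2031 + 5 days = 7 December 2031.

7 December 2031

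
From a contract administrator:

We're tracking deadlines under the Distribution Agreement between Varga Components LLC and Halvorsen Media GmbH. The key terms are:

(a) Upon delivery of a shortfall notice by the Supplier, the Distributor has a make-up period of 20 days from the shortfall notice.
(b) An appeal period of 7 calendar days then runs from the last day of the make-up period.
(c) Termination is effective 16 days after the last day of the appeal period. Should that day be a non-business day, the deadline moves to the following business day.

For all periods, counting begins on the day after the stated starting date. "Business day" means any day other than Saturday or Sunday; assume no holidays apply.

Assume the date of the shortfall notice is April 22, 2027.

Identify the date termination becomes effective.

The last day of the make-up period: April 22, 2027 + 20 days = May 12, 2027.
Adding 7 calendar days to May 12, 2027 gives May 19, 2027, which is the last day of the appeal period.
The date termination becomes effective: May 19, 2027 + 16 days = June 4, 2027. June 4, 2027 is a Friday, so no roll-forward applies.

June 4, 2027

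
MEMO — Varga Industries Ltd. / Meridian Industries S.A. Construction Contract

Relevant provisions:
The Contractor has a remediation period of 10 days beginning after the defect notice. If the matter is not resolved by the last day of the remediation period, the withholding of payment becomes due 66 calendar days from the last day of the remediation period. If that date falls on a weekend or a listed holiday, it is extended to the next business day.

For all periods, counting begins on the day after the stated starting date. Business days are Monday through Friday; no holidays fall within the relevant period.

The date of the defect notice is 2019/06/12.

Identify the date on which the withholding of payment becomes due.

Adding 10 calendar days to 2019/06/12 gives 2019/06/22, which is the last day of the remediation period.
The date on which the withholding of payment becomes due: 66 calendar days after 2019/06/22 is 2019/08/27. 2019/08/27 is a Tuesday, so no roll-forward applies.

2019/08/27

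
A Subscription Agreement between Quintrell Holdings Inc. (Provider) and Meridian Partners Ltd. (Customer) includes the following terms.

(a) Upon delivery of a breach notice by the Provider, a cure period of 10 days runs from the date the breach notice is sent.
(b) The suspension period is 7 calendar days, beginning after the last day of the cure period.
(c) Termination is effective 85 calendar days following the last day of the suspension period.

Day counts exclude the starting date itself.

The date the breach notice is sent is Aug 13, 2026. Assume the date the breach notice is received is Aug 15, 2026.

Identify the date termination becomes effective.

The last day of the cure period: 10 calendar days after Aug 13, 2026 is Aug 23, 2026.
The last day of the suspension period: 7 calendar days after Aug 23, 2026 is Aug 30, 2026.
Adding 85 calendar days to Aug 30, 2026 gives Nov 23, 2026, which is the date termination becomes effective.

Nov 23, 2026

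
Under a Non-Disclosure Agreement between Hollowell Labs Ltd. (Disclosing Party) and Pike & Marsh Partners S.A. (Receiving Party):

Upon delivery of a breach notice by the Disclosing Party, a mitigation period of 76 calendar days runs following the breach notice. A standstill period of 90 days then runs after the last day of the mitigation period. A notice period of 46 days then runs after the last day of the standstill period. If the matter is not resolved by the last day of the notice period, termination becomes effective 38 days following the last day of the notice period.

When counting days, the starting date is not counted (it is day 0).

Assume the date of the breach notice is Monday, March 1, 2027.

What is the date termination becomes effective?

Adding 76 calendar days to March 1, 2027 gives May 16, 2027, which is the last day of the mitigation period.
The last day of the standstill period: May 16, 2027 + 90 days = August 14, 2027.
The last day of the notice period: 46 calendar days after August 14, 2027 is September 29, 2027.
The date termination becomes effective: 38 calendar days after September 29, 2027 is November 6, 2027.

November 6, 2027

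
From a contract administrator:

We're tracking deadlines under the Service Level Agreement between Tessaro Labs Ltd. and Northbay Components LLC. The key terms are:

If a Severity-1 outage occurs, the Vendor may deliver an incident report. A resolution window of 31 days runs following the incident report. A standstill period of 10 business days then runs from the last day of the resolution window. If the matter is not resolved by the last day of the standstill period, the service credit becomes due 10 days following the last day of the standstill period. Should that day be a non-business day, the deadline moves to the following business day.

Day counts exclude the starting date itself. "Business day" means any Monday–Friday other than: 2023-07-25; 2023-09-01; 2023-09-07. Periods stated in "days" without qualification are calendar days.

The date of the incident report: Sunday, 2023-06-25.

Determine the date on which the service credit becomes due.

2023-08-21

The last day of the resolution window: 31 calendar days after 2023-06-25 is 2023-07-26.
From Wednesday, 2023-07-26, 10 business days (Jul 27, Jul 28, Jul 31, Aug 1, Aug 2, Aug 3, Aug 4, Aug 7, Aug 8, Aug 9, skipping weekends) brings us to Wednesday, 2023-08-09, which is the last day of the standstill period.
The date on which the service credit becomes due: 2023-08-09 + 10 days = 2023-08-19. That falls on a Saturday, so it rolls to the next business day, Monday, 2023-08-21.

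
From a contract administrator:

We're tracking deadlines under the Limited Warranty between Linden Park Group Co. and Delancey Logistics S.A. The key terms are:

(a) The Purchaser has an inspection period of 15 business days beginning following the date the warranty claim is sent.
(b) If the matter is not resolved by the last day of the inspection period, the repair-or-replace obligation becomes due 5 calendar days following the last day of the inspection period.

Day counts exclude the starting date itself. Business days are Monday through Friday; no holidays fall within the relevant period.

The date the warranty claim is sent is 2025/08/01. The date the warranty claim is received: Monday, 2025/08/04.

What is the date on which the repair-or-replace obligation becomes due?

2025/08/27

The last day of the inspection period: 15 business days after Friday, 2025/08/01, skipping weekends — Aug 4, Aug 5, Aug 6, Aug 7, …, Aug 20, Aug 21, Aug 22 — lands on Friday, 2025/08/22.
The date on which the repair-or-replace obligation becomes due: 5 calendar days after 2025/08/22 is 2025/08/27.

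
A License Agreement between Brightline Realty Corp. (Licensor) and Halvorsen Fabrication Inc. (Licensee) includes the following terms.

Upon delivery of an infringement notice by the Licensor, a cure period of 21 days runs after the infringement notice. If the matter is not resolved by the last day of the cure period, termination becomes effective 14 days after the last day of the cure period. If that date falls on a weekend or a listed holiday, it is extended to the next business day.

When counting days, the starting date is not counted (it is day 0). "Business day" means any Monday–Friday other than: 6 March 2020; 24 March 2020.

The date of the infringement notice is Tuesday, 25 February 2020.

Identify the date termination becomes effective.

The last day of the cure period: 25 February 2020 + 21 days = 17 March 2020.
The date termination becomes effective: 14 calendar days after 17 March 2020 is 31 March 2020. 31 March 2020 is a Tuesday and is not a listed holiday, so no roll-forward applies.

31 March 2020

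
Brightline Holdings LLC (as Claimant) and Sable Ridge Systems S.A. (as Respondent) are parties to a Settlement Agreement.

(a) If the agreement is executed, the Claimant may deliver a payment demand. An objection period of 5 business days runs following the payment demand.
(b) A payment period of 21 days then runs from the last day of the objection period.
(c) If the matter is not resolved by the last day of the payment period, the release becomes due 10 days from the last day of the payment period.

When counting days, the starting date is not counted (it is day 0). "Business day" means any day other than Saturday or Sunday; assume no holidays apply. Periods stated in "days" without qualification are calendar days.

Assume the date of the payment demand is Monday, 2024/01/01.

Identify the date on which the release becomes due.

2024/02/08

From Monday, 2024/01/01, 5 business days (Jan 2, Jan 3, Jan 4, Jan 5, Jan 8, skipping weekends) brings us to Monday, 2024/01/08, which is the last day of the objection period.
The last day of the payment period: 21 calendar days after 2024/01/08 is 2024/01/29.
The date on which the release becomes due: 2024/01/29 + 10 days = 2024/02/08.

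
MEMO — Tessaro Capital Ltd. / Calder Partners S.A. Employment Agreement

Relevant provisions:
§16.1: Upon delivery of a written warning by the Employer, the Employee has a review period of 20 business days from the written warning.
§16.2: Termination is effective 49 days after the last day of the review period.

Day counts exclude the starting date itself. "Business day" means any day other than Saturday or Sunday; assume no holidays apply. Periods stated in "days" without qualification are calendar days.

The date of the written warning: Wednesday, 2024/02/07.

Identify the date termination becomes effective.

2024/04/24

The last day of the review period: counting 20 business days from Wednesday, 2024/02/07 (Feb 8, Feb 9, Feb 12, Feb 13, …, Mar 4, Mar 5, Mar 6, skipping weekends) reaches Wednesday, 2024/03/06.
The date termination becomes effective: 2024/03/06 + 49 days = 2024/04/24.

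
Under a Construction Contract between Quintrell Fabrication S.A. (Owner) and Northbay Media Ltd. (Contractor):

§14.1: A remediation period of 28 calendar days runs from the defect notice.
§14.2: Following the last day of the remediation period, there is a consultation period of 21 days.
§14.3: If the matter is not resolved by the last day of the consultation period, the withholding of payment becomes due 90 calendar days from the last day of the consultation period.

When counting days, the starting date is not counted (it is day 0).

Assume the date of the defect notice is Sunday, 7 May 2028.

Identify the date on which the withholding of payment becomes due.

23 September 2028

The last day of the remediation period: 28 calendar days after 7 May 2028 is 4 June 2028.
The last day of the consultation period: 21 calendar days after 4 June 2028 is 25 June 2028.
The date on which the withholding of payment becomes due: 25 June 2028 + 90 days = 23 September 2028.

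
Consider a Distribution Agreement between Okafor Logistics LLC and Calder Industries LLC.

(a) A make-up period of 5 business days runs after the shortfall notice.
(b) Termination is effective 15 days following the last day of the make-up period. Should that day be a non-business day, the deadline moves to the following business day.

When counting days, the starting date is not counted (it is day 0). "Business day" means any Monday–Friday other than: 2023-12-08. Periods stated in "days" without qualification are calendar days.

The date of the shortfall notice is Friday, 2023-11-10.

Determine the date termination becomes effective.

2023-12-04

The last day of the make-up period: counting 5 business days from Friday, 2023-11-10 (Nov 13, Nov 14, Nov 15, Nov 16, Nov 17, skipping weekends) reaches Friday, 2023-11-17.
The date termination becomes effective: 2023-11-17 + 15 days = 2023-12-02. That falls on a Saturday, so it rolls to the next business day, Monday, 2023-12-04.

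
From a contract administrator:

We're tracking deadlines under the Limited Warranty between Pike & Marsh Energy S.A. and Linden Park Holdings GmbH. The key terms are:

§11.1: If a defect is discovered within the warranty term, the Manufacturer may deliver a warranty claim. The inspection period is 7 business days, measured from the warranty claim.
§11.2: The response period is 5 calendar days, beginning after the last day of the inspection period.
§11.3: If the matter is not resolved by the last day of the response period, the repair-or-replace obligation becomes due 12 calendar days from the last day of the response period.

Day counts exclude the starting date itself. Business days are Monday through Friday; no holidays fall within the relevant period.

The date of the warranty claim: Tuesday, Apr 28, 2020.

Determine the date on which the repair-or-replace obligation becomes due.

The last day of the inspection period: 7 business days after Tuesday, Apr 28, 2020, skipping weekends — Apr 29, Apr 30, May 1, May 4, May 5, May 6, May 7 — lands on Thursday, May 7, 2020.
The last day of the response period: 5 calendar days after May 7, 2020 is May 12, 2020.
Adding 12 calendar days to May 12, 2020 gives May 24, 2020, which is the date on which the repair-or-replace obligation becomes due.

May 24, 2020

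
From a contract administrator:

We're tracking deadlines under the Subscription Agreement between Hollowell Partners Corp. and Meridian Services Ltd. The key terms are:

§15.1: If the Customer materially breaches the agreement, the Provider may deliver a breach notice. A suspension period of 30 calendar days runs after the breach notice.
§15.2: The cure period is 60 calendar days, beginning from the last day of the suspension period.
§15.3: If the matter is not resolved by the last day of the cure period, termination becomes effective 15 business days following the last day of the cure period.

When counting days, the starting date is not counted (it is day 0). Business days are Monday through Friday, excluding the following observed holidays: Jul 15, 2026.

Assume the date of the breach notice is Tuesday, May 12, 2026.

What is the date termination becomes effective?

The last day of the suspension period: May 12, 2026 + 30 days = Jun 11, 2026.
The last day of the cure period: 60 calendar days after Jun 11, 2026 is Aug 10, 2026.
From Monday, Aug 10, 2026, 15 business days (Aug 11, Aug 12, Aug 13, Aug 14, …, Aug 27, Aug 28, Aug 31, skipping weekends) brings us to Monday, Aug 31, 2026, which is the date termination becomes effective.

Aug 31, 2026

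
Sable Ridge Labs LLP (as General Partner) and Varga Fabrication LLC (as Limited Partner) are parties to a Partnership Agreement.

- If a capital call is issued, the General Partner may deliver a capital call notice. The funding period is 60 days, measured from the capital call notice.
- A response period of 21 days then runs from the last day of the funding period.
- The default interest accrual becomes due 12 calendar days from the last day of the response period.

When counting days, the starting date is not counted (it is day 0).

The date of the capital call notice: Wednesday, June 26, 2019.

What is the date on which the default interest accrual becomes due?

The last day of the funding period: 60 calendar days after June 26, 2019 is August 25, 2019.
The last day of the response period: 21 calendar days after August 25, 2019 is September 15, 2019.
Adding 12 calendar days to September 15, 2019 gives September 27, 2019, which is the date on which the default interest accrual becomes due.

September 27, 2019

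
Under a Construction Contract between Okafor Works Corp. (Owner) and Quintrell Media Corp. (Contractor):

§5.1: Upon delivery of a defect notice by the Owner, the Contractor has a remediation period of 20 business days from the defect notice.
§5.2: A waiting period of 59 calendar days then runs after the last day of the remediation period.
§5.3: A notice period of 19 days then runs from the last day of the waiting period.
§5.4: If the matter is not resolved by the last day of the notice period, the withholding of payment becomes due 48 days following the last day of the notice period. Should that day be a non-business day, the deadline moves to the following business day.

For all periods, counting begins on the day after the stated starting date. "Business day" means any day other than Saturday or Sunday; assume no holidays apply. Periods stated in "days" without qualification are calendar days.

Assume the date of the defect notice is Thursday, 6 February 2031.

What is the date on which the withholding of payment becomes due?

10 July 2031

The last day of the remediation period: counting 20 business days from Thursday, 6 February 2031 (Feb 7, Feb 10, Feb 11, Feb 12, …, Mar 4, Mar 5, Mar 6, skipping weekends) reaches Thursday, 6 March 2031.
The last day of the waiting period: 6 March 2031 + 59 days = 4 May 2031.
The last day of the notice period: 4 May 2031 + 19 days = 23 May 2031.
Adding 48 calendar days to 23 May 2031 gives 10 July 2031, which is the date on which the withholding of payment becomes due. 10 July 2031 is a Thursday, so no roll-forward applies.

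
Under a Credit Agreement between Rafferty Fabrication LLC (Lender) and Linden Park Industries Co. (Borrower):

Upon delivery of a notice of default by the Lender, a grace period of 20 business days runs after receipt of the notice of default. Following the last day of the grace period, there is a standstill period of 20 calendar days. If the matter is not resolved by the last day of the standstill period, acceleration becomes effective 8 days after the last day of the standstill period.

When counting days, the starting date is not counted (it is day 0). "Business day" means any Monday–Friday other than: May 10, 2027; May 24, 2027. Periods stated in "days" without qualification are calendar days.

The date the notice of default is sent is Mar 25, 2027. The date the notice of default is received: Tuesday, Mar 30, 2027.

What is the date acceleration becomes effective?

May 25, 2027

The last day of the grace period: counting 20 business days from Tuesday, Mar 30, 2027 (Mar 31, Apr 1, Apr 2, Apr 5, …, Apr 23, Apr 26, Apr 27, skipping weekends) reaches Tuesday, Apr 27, 2027.
The last day of the standstill period: Apr 27, 2027 + 20 days = May 17, 2027.
Adding 8 calendar days to May 17, 2027 gives May 25, 2027, which is the date acceleration becomes effective.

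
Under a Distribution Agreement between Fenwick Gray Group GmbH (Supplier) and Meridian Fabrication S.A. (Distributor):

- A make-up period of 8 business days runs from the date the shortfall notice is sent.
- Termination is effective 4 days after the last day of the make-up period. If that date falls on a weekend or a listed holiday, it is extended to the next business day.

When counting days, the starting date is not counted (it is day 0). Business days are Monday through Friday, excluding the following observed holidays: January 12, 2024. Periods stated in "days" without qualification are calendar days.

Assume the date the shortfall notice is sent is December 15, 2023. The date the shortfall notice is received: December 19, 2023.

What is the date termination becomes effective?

January 1, 2024

The last day of the make-up period: 8 business days after Friday, December 15, 2023, skipping weekends — Dec 18, Dec 19, Dec 20, Dec 21, Dec 22, Dec 25, Dec 26, Dec 27 — lands on Wednesday, December 27, 2023.
Adding 4 calendar days to December 27, 2023 gives December 31, 2023, which is the date termination becomes effective. That falls on a Sunday, so it rolls to the next business day, Monday, January 1, 2024.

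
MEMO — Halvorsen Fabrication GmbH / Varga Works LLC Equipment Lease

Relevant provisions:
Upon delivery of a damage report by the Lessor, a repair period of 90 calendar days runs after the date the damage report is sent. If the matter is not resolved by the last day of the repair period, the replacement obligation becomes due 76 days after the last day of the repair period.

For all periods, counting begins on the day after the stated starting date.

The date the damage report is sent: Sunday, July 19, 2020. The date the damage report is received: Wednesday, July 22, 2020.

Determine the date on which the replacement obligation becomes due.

The last day of the repair period: July 19, 2020 + 90 days = October 17, 2020.
Adding 76 calendar days to October 17, 2020 gives January 1, 2021, which is the date on which the replacement obligation becomes due.

January 1, 2021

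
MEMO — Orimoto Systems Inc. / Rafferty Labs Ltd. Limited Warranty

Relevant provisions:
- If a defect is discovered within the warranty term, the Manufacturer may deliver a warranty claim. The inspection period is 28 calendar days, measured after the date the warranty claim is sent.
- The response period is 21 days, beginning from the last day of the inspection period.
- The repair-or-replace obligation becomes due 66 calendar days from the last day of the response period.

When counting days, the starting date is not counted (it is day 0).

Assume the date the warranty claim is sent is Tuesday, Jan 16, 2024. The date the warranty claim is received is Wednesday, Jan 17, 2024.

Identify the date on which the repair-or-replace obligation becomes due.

Adding 28 calendar days to Jan 16, 2024 gives Feb 13, 2024, which is the last day of the inspection period.
The last day of the response period: 21 calendar days after Feb 13, 2024 is Mar 5, 2024.
Adding 66 calendar days to Mar 5, 2024 gives May 10, 2024, which is the date on which the repair-or-replace obligation becomes due.

May 10, 2024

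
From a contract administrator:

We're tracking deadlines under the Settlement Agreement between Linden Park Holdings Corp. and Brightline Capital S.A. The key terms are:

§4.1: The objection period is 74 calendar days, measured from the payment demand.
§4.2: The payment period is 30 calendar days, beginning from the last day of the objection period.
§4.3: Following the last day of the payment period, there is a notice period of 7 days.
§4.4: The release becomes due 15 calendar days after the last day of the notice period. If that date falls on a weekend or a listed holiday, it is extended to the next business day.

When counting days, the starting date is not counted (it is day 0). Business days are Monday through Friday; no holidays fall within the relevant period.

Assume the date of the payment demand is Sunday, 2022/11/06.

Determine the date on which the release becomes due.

Adding 74 calendar days to 2022/11/06 gives 2023/01/19, which is the last day of the objection period.
The last day of the payment period: 2023/01/19 + 30 days = 2023/02/18.
Adding 7 calendar days to 2023/02/18 gives 2023/02/25, which is the last day of the notice period.
The date on which the release becomes due: 2023/02/25 + 15 days = 2023/03/12. That falls on a Sunday, so it rolls to the next business day, Monday, 2023/03/13.

2023/03/13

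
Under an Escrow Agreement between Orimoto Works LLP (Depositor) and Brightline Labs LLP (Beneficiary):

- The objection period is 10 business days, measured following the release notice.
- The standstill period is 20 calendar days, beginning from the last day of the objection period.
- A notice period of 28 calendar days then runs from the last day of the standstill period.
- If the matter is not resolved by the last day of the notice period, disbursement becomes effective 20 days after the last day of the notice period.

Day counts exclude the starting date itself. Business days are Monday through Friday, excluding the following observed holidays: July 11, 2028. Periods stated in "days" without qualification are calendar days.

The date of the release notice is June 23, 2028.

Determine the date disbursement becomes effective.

September 13, 2028

From Friday, June 23, 2028, 10 business days (Jun 26, Jun 27, Jun 28, Jun 29, Jun 30, Jul 3, Jul 4, Jul 5, Jul 6, Jul 7, skipping weekends) brings us to Friday, July 7, 2028, which is the last day of the objection period.
Adding 20 calendar days to July 7, 2028 gives July 27, 2028, which is the last day of the standstill period.
Adding 28 calendar days to July 27, 2028 gives August 24, 2028, which is the last day of the notice period.
The date disbursement becomes effective: August 24, 2028 + 20 days = September 13, 2028.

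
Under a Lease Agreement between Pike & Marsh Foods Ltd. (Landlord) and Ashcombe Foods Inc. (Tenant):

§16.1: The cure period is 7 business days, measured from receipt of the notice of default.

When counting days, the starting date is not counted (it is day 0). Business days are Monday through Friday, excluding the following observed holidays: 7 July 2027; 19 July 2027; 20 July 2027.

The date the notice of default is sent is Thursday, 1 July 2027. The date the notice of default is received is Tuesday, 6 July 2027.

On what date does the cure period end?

The last day of the cure period: 7 business days after Tuesday, 6 July 2027, skipping weekends and the listed holiday on Jul 7 — Jul 8, Jul 9, Jul 12, Jul 13, Jul 14, Jul 15, Jul 16 — lands on Friday, 16 July 2027.

16 July 2027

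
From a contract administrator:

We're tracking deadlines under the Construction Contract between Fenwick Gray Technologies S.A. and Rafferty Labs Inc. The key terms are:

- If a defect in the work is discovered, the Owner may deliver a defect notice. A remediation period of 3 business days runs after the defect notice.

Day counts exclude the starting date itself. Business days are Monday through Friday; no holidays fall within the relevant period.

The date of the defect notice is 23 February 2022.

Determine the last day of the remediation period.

28 February 2022

The last day of the remediation period: 3 business days after Wednesday, 23 February 2022, skipping weekends — Feb 24, Feb 25, Feb 28 — lands on Monday, 28 February 2022.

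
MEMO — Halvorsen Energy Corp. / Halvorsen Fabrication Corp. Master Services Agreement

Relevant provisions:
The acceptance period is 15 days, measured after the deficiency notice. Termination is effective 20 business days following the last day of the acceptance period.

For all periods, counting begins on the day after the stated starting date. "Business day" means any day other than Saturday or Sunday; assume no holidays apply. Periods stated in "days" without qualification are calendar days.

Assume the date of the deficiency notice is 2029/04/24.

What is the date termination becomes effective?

2029/06/06

Adding 15 calendar days to 2029/04/24 gives 2029/05/09, which is the last day of the acceptance period.
The date termination becomes effective: 20 business days after Wednesday, 2029/05/09, skipping weekends — May 10, May 11, May 14, May 15, …, Jun 4, Jun 5, Jun 6 — lands on Wednesday, 2029/06/06.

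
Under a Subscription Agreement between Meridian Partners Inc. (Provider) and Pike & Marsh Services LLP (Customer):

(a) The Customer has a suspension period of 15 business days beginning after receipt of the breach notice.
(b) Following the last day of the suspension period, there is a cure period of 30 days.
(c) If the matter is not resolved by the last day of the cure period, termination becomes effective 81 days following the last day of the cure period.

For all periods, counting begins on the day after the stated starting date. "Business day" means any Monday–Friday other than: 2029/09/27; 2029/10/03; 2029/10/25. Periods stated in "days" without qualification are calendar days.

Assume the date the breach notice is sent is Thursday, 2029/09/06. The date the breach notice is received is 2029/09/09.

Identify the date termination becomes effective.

From Sunday, 2029/09/09, 15 business days (Sep 10, Sep 11, Sep 12, Sep 13, …, Sep 26, Sep 28, Oct 1, skipping weekends and the listed holiday on Sep 27) brings us to Monday, 2029/10/01, which is the last day of the suspension period.
The last day of the cure period: 2029/10/01 + 30 days = 2029/10/31.
The date termination becomes effective: 2029/10/31 + 81 days = 2030/01/20.

2030/01/20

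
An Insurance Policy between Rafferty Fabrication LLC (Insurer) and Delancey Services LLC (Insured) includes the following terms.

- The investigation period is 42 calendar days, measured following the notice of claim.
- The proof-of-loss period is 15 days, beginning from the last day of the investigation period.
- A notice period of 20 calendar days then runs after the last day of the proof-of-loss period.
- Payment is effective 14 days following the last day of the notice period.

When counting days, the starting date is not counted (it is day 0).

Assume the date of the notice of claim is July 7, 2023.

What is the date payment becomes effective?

October 6, 2023

The last day of the investigation period: July 7, 2023 + 42 days = August 18, 2023.
The last day of the proof-of-loss period: 15 calendar days after August 18, 2023 is September 2, 2023.
The last day of the notice period: September 2, 2023 + 20 days = September 22, 2023.
Adding 14 calendar days to September 22, 2023 gives October 6, 2023, which is the date payment becomes effective.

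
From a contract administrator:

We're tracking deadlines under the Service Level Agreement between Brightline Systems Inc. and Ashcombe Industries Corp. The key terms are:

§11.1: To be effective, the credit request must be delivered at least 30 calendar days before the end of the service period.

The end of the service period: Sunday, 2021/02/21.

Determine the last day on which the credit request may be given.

2021/02/21 minus 30 days is 2021/01/22.

2021/01/22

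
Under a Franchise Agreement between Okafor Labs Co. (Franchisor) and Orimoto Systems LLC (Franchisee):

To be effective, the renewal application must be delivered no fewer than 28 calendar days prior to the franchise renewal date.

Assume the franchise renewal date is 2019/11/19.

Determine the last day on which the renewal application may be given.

2019/11/19 minus 28 days is 2019/10/22.

2019/10/22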